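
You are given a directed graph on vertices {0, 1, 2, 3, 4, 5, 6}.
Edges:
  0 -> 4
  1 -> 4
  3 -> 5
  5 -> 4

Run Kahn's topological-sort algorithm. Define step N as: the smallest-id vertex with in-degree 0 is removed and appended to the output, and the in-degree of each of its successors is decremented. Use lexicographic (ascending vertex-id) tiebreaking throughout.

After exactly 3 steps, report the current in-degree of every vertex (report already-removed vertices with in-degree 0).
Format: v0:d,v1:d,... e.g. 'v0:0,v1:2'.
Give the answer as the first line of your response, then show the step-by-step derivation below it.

v0:0,v1:0,v2:0,v3:0,v4:1,v5:1,v6:0

step 1: output 0; order=[0]; indeg=(0,0,0,0,2,1,0)
step 2: output 1; order=[0,1]; indeg=(0,0,0,0,1,1,0)
step 3: output 2; order=[0,1,2]; indeg=(0,0,0,0,1,1,0)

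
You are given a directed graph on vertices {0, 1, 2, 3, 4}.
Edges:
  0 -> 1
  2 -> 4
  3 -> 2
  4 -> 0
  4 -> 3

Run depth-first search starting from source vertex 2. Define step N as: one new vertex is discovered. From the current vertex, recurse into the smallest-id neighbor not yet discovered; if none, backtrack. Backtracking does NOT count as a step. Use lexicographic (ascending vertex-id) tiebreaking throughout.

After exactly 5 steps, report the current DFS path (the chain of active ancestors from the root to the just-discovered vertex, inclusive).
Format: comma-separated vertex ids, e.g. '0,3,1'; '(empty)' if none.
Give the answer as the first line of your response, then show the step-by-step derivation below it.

2,4,3

step 1: discover 2; path=2; order=2
step 2: discover 4; path=2>4; order=2,4
step 3: discover 0; path=2>4>0; order=2,4,0
step 4: discover 1; path=2>4>0>1; order=2,4,0,1
step 5: discover 3; path=2>4>3; order=2,4,0,1,3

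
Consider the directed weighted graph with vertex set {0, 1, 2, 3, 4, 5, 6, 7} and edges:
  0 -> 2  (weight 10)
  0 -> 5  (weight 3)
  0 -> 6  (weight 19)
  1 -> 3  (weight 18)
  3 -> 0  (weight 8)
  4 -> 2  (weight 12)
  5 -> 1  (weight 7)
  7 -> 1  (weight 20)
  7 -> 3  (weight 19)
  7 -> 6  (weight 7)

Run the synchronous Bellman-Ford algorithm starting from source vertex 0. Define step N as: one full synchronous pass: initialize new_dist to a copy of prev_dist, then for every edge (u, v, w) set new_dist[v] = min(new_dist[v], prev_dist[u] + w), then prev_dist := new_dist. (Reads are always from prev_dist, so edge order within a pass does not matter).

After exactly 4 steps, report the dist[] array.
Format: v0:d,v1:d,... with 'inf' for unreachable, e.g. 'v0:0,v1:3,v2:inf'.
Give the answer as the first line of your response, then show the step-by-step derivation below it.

v0:0,v1:10,v2:10,v3:28,v4:inf,v5:3,v6:19,v7:inf

step 1: dist = v0:0,v1:inf,v2:10,v3:inf,v4:inf,v5:3,v6:19,v7:inf
step 2: dist = v0:0,v1:10,v2:10,v3:inf,v4:inf,v5:3,v6:19,v7:inf
step 3: dist = v0:0,v1:10,v2:10,v3:28,v4:inf,v5:3,v6:19,v7:inf
step 4: dist = v0:0,v1:10,v2:10,v3:28,v4:inf,v5:3,v6:19,v7:inf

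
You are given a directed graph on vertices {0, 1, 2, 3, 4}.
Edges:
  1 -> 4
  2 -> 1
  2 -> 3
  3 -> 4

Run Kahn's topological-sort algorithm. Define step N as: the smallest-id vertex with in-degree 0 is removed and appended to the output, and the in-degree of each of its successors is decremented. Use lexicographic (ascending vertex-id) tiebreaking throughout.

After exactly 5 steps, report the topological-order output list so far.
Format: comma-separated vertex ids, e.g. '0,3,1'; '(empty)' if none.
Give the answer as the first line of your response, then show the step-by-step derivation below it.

0,2,1,3,4

step 1: output 0; order=[0]; indeg=(0,1,0,1,2)
step 2: output 2; order=[0,2]; indeg=(0,0,0,0,2)
step 3: output 1; order=[0,2,1]; indeg=(0,0,0,0,1)
step 4: output 3; order=[0,2,1,3]; indeg=(0,0,0,0,0)
step 5: output 4; order=[0,2,1,3,4]; indeg=(0,0,0,0,0)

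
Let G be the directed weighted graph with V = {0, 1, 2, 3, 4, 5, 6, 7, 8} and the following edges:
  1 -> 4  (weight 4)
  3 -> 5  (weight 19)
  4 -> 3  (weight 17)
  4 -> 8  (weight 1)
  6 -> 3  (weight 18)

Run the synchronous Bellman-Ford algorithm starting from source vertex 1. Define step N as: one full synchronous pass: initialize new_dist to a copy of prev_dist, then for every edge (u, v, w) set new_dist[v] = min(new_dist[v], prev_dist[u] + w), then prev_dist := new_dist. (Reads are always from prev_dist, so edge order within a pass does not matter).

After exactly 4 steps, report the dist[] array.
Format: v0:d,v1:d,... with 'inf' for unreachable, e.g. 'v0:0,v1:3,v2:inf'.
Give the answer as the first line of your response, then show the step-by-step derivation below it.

v0:inf,v1:0,v2:inf,v3:21,v4:4,v5:40,v6:inf,v7:inf,v8:5

step 1: dist = v0:inf,v1:0,v2:inf,v3:inf,v4:4,v5:inf,v6:inf,v7:inf,v8:inf
step 2: dist = v0:inf,v1:0,v2:inf,v3:21,v4:4,v5:inf,v6:inf,v7:inf,v8:5
step 3: dist = v0:inf,v1:0,v2:inf,v3:21,v4:4,v5:40,v6:inf,v7:inf,v8:5
step 4: dist = v0:inf,v1:0,v2:inf,v3:21,v4:4,v5:40,v6:inf,v7:inf,v8:5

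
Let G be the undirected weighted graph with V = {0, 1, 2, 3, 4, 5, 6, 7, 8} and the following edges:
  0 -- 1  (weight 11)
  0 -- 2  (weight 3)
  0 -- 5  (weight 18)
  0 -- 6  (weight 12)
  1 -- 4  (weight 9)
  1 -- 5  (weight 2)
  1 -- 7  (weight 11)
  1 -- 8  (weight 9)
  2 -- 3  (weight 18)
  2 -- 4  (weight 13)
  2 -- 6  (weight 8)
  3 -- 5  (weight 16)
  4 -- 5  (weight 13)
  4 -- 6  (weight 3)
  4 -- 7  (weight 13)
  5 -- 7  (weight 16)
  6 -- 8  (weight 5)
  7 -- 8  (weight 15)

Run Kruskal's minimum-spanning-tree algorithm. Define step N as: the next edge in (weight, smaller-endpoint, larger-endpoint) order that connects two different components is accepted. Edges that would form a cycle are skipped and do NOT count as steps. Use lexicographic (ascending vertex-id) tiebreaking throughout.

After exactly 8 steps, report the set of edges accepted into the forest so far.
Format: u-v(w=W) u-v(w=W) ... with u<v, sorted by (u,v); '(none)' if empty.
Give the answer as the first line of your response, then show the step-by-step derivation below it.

0-2(w=3) 1-4(w=9) 1-5(w=2) 1-7(w=11) 2-6(w=8) 3-5(w=16) 4-6(w=3) 6-8(w=5)

step 1: add edge 1-5 (w=2); MST = {1-5(w=2)}
step 2: add edge 0-2 (w=3); MST = {0-2(w=3) 1-5(w=2)}
step 3: add edge 4-6 (w=3); MST = {0-2(w=3) 1-5(w=2) 4-6(w=3)}
step 4: add edge 6-8 (w=5); MST = {0-2(w=3) 1-5(w=2) 4-6(w=3) 6-8(w=5)}
step 5: add edge 2-6 (w=8); MST = {0-2(w=3) 1-5(w=2) 2-6(w=8) 4-6(w=3) 6-8(w=5)}
step 6: add edge 1-4 (w=9); MST = {0-2(w=3) 1-4(w=9) 1-5(w=2) 2-6(w=8) 4-6(w=3) 6-8(w=5)}
step 7: add edge 1-7 (w=11); MST = {0-2(w=3) 1-4(w=9) 1-5(w=2) 1-7(w=11) 2-6(w=8) 4-6(w=3) 6-8(w=5)}
step 8: add edge 3-5 (w=16); MST = {0-2(w=3) 1-4(w=9) 1-5(w=2) 1-7(w=11) 2-6(w=8) 3-5(w=16) 4-6(w=3) 6-8(w=5)}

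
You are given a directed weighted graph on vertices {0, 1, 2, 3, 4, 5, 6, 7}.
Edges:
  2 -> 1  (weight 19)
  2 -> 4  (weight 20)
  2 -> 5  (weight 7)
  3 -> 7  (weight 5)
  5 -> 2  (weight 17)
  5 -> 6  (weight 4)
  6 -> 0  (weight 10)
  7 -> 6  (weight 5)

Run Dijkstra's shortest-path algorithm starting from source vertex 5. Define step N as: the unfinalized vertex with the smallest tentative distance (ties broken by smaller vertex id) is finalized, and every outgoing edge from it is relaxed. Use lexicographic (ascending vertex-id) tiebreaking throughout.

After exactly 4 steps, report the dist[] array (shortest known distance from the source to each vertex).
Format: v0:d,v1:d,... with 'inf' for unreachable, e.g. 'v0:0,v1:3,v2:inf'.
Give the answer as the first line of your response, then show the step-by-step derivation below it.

v0:14,v1:36,v2:17,v3:inf,v4:37,v5:0,v6:4,v7:inf

step 1: dist = v0:inf,v1:inf,v2:17,v3:inf,v4:inf,v5:0,v6:4,v7:inf
step 2: dist = v0:14,v1:inf,v2:17,v3:inf,v4:inf,v5:0,v6:4,v7:inf
step 3: dist = v0:14,v1:inf,v2:17,v3:inf,v4:inf,v5:0,v6:4,v7:inf
step 4: dist = v0:14,v1:36,v2:17,v3:inf,v4:37,v5:0,v6:4,v7:inf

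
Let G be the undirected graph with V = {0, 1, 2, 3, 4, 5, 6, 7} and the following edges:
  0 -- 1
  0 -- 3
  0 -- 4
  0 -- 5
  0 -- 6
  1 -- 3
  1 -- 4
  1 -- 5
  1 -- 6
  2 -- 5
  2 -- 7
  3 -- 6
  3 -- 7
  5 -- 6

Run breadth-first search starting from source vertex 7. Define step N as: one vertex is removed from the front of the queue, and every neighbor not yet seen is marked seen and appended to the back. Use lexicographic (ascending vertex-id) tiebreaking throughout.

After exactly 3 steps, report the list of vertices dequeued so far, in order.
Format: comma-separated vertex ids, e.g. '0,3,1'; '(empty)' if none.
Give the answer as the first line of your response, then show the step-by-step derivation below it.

7,2,3

step 1: dequeue 7; queue=[2,3]; order=7
step 2: dequeue 2; queue=[3,5]; order=7,2
step 3: dequeue 3; queue=[5,0,1,6]; order=7,2,3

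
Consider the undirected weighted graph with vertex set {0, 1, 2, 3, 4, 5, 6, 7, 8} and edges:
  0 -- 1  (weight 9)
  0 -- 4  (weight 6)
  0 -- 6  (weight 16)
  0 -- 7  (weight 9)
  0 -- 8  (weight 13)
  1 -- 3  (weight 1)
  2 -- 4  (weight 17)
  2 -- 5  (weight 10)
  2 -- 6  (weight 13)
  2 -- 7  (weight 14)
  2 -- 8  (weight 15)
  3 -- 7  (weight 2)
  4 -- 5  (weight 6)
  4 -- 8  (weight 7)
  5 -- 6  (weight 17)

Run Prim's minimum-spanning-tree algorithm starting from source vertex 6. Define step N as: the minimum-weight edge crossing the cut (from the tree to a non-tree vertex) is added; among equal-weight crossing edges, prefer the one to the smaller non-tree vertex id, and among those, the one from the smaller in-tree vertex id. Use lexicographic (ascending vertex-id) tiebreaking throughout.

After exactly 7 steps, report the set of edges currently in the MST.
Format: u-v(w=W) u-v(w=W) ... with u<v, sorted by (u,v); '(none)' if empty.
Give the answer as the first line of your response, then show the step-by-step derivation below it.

0-1(w=9) 0-4(w=6) 1-3(w=1) 2-5(w=10) 2-6(w=13) 4-5(w=6) 4-8(w=7)

step 1: add edge 2-6 (w=13); MST = {2-6(w=13)}
step 2: add edge 2-5 (w=10); MST = {2-5(w=10) 2-6(w=13)}
step 3: add edge 4-5 (w=6); MST = {2-5(w=10) 2-6(w=13) 4-5(w=6)}
step 4: add edge 0-4 (w=6); MST = {0-4(w=6) 2-5(w=10) 2-6(w=13) 4-5(w=6)}
step 5: add edge 4-8 (w=7); MST = {0-4(w=6) 2-5(w=10) 2-6(w=13) 4-5(w=6) 4-8(w=7)}
step 6: add edge 0-1 (w=9); MST = {0-1(w=9) 0-4(w=6) 2-5(w=10) 2-6(w=13) 4-5(w=6) 4-8(w=7)}
step 7: add edge 1-3 (w=1); MST = {0-1(w=9) 0-4(w=6) 1-3(w=1) 2-5(w=10) 2-6(w=13) 4-5(w=6) 4-8(w=7)}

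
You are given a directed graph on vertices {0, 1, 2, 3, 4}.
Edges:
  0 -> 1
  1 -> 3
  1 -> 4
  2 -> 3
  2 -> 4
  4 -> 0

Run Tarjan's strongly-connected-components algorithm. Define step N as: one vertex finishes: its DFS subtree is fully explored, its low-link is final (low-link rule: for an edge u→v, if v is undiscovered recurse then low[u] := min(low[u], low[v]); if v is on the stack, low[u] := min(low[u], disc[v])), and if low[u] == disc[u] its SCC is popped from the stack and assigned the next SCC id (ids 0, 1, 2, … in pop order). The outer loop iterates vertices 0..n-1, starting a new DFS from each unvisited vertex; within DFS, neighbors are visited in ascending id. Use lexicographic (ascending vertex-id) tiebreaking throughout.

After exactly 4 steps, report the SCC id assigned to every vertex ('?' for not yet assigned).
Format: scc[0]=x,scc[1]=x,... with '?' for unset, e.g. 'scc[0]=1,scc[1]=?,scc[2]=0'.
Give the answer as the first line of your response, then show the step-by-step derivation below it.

scc[0]=1,scc[1]=1,scc[2]=?,scc[3]=0,scc[4]=1

step 1: low=(low[0]=0,low[1]=1,low[2]=?,low[3]=2,low[4]=?); scc=(scc[0]=?,scc[1]=?,scc[2]=?,scc[3]=0,scc[4]=?)
step 2: low=(low[0]=0,low[1]=1,low[2]=?,low[3]=2,low[4]=0); scc=(scc[0]=?,scc[1]=?,scc[2]=?,scc[3]=0,scc[4]=?)
step 3: low=(low[0]=0,low[1]=0,low[2]=?,low[3]=2,low[4]=0); scc=(scc[0]=?,scc[1]=?,scc[2]=?,scc[3]=0,scc[4]=?)
step 4: low=(low[0]=0,low[1]=0,low[2]=?,low[3]=2,low[4]=0); scc=(scc[0]=1,scc[1]=1,scc[2]=?,scc[3]=0,scc[4]=1)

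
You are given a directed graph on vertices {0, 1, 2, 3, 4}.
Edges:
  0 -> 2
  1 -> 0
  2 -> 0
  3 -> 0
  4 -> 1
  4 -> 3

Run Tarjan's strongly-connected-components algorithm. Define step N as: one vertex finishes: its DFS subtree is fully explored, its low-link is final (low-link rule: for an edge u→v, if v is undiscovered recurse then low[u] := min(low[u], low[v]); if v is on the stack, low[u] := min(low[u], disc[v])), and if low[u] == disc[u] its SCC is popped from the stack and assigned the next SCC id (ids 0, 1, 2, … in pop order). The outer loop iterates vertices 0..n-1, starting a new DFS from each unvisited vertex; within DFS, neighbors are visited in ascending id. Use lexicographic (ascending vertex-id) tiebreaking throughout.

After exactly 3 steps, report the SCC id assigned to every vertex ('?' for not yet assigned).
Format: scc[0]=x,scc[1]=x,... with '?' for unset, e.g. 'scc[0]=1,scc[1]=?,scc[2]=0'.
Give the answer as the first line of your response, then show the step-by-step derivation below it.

scc[0]=0,scc[1]=1,scc[2]=0,scc[3]=?,scc[4]=?

step 1: low=(low[0]=0,low[1]=?,low[2]=0,low[3]=?,low[4]=?); scc=(scc[0]=?,scc[1]=?,scc[2]=?,scc[3]=?,scc[4]=?)
step 2: low=(low[0]=0,low[1]=?,low[2]=0,low[3]=?,low[4]=?); scc=(scc[0]=0,scc[1]=?,scc[2]=0,scc[3]=?,scc[4]=?)
step 3: low=(low[0]=0,low[1]=2,low[2]=0,low[3]=?,low[4]=?); scc=(scc[0]=0,scc[1]=1,scc[2]=0,scc[3]=?,scc[4]=?)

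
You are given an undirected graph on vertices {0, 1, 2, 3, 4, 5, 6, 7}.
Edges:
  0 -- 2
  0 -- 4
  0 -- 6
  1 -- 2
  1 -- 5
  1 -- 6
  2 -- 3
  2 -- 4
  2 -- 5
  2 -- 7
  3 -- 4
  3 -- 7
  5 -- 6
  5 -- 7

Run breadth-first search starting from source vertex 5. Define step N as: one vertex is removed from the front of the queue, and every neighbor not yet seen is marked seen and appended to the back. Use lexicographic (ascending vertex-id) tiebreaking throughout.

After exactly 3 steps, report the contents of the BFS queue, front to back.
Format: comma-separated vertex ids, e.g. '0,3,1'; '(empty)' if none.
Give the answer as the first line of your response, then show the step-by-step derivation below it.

6,7,0,3,4

step 1: dequeue 5; queue=[1,2,6,7]; order=5
step 2: dequeue 1; queue=[2,6,7]; order=5,1
step 3: dequeue 2; queue=[6,7,0,3,4]; order=5,1,2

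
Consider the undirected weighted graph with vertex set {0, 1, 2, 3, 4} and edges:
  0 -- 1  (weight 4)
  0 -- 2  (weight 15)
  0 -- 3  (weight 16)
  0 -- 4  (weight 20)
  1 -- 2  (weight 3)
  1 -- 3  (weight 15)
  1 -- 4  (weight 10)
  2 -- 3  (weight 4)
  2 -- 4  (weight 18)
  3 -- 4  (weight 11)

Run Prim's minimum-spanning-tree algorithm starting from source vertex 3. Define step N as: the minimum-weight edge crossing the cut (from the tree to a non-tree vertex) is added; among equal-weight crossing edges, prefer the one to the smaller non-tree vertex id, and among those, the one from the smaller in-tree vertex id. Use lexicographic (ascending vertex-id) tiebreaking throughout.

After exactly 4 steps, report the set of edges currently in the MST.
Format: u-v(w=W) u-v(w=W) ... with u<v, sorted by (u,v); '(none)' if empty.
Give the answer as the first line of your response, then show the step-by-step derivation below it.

0-1(w=4) 1-2(w=3) 1-4(w=10) 2-3(w=4)

step 1: add edge 2-3 (w=4); MST = {2-3(w=4)}
step 2: add edge 1-2 (w=3); MST = {1-2(w=3) 2-3(w=4)}
step 3: add edge 0-1 (w=4); MST = {0-1(w=4) 1-2(w=3) 2-3(w=4)}
step 4: add edge 1-4 (w=10); MST = {0-1(w=4) 1-2(w=3) 1-4(w=10) 2-3(w=4)}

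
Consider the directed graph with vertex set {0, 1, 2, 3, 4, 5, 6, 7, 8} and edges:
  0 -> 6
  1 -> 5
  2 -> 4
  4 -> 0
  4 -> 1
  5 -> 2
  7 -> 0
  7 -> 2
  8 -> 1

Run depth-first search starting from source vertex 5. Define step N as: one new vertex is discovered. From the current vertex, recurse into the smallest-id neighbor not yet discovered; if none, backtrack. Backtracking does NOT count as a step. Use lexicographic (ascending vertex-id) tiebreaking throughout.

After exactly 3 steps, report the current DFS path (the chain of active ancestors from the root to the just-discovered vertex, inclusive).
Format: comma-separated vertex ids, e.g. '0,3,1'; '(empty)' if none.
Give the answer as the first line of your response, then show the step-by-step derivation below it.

5,2,4

step 1: discover 5; path=5; order=5
step 2: discover 2; path=5>2; order=5,2
step 3: discover 4; path=5>2>4; order=5,2,4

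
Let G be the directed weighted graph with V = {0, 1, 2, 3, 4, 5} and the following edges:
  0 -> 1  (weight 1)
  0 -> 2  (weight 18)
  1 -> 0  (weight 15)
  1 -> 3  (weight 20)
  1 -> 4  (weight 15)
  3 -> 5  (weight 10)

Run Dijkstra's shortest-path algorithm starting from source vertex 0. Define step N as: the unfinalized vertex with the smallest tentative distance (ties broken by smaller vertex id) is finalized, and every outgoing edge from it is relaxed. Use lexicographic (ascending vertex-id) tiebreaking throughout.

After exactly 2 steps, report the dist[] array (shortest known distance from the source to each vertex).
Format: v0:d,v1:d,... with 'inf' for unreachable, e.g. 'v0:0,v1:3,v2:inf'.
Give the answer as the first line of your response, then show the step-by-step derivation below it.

v0:0,v1:1,v2:18,v3:21,v4:16,v5:inf

step 1: dist = v0:0,v1:1,v2:18,v3:inf,v4:inf,v5:inf
step 2: dist = v0:0,v1:1,v2:18,v3:21,v4:16,v5:inf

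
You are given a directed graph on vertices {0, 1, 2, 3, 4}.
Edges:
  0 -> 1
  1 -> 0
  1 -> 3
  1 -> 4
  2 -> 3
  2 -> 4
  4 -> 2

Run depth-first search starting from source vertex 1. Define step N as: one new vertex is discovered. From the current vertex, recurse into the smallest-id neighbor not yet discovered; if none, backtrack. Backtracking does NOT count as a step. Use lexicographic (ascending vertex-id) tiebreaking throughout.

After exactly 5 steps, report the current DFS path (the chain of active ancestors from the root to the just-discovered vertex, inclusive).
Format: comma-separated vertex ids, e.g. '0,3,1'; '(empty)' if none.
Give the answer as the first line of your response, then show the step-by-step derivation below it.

1,4,2

step 1: discover 1; path=1; order=1
step 2: discover 0; path=1>0; order=1,0
step 3: discover 3; path=1>3; order=1,0,3
step 4: discover 4; path=1>4; order=1,0,3,4
step 5: discover 2; path=1>4>2; order=1,0,3,4,2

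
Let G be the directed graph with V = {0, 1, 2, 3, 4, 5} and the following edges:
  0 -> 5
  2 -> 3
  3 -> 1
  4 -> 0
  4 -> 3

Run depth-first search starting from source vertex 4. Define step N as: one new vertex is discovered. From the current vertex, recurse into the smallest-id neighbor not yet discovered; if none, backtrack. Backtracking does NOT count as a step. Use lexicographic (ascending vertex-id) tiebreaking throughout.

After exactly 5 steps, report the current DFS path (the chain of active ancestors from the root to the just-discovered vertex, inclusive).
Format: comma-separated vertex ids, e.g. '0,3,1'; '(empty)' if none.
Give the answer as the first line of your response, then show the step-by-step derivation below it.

4,3,1

step 1: discover 4; path=4; order=4
step 2: discover 0; path=4>0; order=4,0
step 3: discover 5; path=4>0>5; order=4,0,5
step 4: discover 3; path=4>3; order=4,0,5,3
step 5: discover 1; path=4>3>1; order=4,0,5,3,1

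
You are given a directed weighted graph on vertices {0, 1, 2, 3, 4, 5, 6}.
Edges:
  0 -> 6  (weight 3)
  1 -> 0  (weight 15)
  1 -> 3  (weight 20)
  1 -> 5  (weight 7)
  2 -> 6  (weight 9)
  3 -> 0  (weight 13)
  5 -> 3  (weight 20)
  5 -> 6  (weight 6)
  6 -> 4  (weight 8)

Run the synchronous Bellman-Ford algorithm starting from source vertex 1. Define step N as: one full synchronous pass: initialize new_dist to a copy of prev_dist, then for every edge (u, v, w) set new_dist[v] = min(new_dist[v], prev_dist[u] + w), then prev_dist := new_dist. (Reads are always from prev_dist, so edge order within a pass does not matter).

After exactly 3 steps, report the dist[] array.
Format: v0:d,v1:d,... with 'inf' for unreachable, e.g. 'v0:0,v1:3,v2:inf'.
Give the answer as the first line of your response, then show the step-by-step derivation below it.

v0:15,v1:0,v2:inf,v3:20,v4:21,v5:7,v6:13

step 1: dist = v0:15,v1:0,v2:inf,v3:20,v4:inf,v5:7,v6:inf
step 2: dist = v0:15,v1:0,v2:inf,v3:20,v4:inf,v5:7,v6:13
step 3: dist = v0:15,v1:0,v2:inf,v3:20,v4:21,v5:7,v6:13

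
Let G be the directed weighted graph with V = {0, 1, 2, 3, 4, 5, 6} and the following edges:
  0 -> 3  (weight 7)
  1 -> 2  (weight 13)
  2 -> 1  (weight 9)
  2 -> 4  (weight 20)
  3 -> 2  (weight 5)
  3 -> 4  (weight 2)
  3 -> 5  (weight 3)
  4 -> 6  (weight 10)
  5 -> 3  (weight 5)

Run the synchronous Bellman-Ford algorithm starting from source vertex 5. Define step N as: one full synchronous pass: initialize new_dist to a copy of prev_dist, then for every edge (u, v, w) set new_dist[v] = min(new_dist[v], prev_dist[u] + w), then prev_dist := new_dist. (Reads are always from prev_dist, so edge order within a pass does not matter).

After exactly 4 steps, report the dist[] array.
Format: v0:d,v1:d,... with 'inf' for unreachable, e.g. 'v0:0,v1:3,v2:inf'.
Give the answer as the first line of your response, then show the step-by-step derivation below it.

v0:inf,v1:19,v2:10,v3:5,v4:7,v5:0,v6:17

step 1: dist = v0:inf,v1:inf,v2:inf,v3:5,v4:inf,v5:0,v6:inf
step 2: dist = v0:inf,v1:inf,v2:10,v3:5,v4:7,v5:0,v6:inf
step 3: dist = v0:inf,v1:19,v2:10,v3:5,v4:7,v5:0,v6:17
step 4: dist = v0:inf,v1:19,v2:10,v3:5,v4:7,v5:0,v6:17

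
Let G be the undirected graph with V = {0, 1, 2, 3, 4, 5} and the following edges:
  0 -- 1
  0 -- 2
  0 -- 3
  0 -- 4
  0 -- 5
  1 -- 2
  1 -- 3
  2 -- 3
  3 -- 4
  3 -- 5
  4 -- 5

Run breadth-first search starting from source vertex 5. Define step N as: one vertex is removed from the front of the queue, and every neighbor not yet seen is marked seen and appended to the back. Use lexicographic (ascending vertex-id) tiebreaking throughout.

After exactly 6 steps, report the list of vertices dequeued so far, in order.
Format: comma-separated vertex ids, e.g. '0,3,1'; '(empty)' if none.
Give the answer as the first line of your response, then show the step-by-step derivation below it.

5,0,3,4,1,2

step 1: dequeue 5; queue=[0,3,4]; order=5
step 2: dequeue 0; queue=[3,4,1,2]; order=5,0
step 3: dequeue 3; queue=[4,1,2]; order=5,0,3
step 4: dequeue 4; queue=[1,2]; order=5,0,3,4
step 5: dequeue 1; queue=[2]; order=5,0,3,4,1
step 6: dequeue 2; queue=[(empty)]; order=5,0,3,4,1,2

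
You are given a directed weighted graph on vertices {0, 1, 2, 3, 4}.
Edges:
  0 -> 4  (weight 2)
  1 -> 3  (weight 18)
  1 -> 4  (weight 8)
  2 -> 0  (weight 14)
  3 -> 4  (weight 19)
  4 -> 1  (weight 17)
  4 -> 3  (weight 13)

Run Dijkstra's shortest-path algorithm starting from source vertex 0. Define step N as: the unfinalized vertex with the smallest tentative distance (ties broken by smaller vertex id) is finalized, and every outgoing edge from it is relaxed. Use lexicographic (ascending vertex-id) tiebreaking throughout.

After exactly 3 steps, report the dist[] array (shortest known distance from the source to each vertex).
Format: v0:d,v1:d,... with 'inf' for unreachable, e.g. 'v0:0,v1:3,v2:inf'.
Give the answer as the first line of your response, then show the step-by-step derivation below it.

v0:0,v1:19,v2:inf,v3:15,v4:2

step 1: dist = v0:0,v1:inf,v2:inf,v3:inf,v4:2
step 2: dist = v0:0,v1:19,v2:inf,v3:15,v4:2
step 3: dist = v0:0,v1:19,v2:inf,v3:15,v4:2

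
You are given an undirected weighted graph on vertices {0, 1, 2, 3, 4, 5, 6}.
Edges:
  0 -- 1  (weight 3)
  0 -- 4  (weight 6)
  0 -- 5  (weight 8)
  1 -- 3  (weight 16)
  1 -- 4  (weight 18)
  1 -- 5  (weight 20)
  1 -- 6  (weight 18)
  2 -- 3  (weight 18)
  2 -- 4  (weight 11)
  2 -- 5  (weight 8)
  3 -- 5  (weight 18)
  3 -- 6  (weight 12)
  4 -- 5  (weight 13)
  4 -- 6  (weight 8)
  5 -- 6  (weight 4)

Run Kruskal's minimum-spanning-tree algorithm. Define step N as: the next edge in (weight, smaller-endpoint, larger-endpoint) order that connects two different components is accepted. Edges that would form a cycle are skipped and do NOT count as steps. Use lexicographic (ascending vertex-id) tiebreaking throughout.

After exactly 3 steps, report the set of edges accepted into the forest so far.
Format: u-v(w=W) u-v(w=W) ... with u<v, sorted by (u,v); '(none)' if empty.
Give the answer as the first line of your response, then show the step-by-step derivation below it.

0-1(w=3) 0-4(w=6) 5-6(w=4)

step 1: add edge 0-1 (w=3); MST = {0-1(w=3)}
step 2: add edge 5-6 (w=4); MST = {0-1(w=3) 5-6(w=4)}
step 3: add edge 0-4 (w=6); MST = {0-1(w=3) 0-4(w=6) 5-6(w=4)}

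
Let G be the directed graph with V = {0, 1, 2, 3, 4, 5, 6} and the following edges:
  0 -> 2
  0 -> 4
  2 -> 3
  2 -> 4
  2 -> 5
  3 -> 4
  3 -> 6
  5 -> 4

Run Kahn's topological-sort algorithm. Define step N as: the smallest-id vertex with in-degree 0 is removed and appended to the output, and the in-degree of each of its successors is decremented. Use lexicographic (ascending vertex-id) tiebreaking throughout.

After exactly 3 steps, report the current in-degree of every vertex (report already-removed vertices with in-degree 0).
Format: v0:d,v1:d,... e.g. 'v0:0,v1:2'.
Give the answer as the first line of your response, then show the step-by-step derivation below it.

v0:0,v1:0,v2:0,v3:0,v4:2,v5:0,v6:1

step 1: output 0; order=[0]; indeg=(0,0,0,1,3,1,1)
step 2: output 1; order=[0,1]; indeg=(0,0,0,1,3,1,1)
step 3: output 2; order=[0,1,2]; indeg=(0,0,0,0,2,0,1)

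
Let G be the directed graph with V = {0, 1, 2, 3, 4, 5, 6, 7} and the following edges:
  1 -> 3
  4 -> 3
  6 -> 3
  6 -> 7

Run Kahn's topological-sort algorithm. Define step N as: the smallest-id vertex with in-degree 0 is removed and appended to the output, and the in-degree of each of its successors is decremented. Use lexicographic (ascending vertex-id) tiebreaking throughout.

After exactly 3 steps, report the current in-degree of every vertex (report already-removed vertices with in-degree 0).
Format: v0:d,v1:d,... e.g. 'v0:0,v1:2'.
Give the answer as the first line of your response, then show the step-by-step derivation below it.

v0:0,v1:0,v2:0,v3:2,v4:0,v5:0,v6:0,v7:1

step 1: output 0; order=[0]; indeg=(0,0,0,3,0,0,0,1)
step 2: output 1; order=[0,1]; indeg=(0,0,0,2,0,0,0,1)
step 3: output 2; order=[0,1,2]; indeg=(0,0,0,2,0,0,0,1)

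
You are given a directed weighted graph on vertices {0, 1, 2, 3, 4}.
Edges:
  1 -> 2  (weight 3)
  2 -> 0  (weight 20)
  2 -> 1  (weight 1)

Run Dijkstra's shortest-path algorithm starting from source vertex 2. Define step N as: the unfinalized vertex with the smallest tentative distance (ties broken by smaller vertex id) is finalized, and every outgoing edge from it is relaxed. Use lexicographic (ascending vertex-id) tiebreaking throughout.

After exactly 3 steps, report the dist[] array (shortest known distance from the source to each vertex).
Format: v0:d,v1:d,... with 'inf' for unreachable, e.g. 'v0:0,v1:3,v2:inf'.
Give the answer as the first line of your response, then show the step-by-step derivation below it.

v0:20,v1:1,v2:0,v3:inf,v4:inf

step 1: dist = v0:20,v1:1,v2:0,v3:inf,v4:inf
step 2: dist = v0:20,v1:1,v2:0,v3:inf,v4:inf
step 3: dist = v0:20,v1:1,v2:0,v3:inf,v4:inf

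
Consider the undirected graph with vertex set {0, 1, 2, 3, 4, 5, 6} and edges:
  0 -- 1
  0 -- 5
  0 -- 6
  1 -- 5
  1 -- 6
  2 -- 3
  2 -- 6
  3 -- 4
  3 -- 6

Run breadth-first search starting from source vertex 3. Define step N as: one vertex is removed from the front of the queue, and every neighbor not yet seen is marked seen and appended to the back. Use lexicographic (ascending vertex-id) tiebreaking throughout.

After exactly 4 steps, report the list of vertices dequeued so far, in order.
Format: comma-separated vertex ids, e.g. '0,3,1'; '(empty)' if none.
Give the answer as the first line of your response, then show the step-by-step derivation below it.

3,2,4,6

step 1: dequeue 3; queue=[2,4,6]; order=3
step 2: dequeue 2; queue=[4,6]; order=3,2
step 3: dequeue 4; queue=[6]; order=3,2,4
step 4: dequeue 6; queue=[0,1]; order=3,2,4,6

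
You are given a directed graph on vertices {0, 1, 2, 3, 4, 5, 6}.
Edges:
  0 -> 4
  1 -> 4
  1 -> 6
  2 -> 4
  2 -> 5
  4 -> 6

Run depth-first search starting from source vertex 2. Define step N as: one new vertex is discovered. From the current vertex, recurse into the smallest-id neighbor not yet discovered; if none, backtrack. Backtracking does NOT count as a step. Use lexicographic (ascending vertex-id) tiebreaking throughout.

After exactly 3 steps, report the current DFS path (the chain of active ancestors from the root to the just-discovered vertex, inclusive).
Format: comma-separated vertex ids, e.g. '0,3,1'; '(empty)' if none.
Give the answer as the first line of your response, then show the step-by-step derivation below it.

2,4,6

step 1: discover 2; path=2; order=2
step 2: discover 4; path=2>4; order=2,4
step 3: discover 6; path=2>4>6; order=2,4,6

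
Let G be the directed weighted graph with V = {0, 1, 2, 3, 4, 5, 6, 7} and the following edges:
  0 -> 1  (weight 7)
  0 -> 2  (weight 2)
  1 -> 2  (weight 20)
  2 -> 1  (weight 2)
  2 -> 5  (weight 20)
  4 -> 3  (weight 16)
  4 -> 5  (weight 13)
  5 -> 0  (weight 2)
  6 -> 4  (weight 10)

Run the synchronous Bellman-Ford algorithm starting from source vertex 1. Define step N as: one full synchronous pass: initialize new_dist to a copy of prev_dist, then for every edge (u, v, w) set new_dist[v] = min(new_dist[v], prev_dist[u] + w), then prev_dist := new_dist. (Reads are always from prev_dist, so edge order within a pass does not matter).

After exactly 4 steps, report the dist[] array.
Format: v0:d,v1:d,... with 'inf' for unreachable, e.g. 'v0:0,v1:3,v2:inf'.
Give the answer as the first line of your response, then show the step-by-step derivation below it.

v0:42,v1:0,v2:20,v3:inf,v4:inf,v5:40,v6:inf,v7:inf

step 1: dist = v0:inf,v1:0,v2:20,v3:inf,v4:inf,v5:inf,v6:inf,v7:inf
step 2: dist = v0:inf,v1:0,v2:20,v3:inf,v4:inf,v5:40,v6:inf,v7:inf
step 3: dist = v0:42,v1:0,v2:20,v3:inf,v4:inf,v5:40,v6:inf,v7:inf
step 4: dist = v0:42,v1:0,v2:20,v3:inf,v4:inf,v5:40,v6:inf,v7:inf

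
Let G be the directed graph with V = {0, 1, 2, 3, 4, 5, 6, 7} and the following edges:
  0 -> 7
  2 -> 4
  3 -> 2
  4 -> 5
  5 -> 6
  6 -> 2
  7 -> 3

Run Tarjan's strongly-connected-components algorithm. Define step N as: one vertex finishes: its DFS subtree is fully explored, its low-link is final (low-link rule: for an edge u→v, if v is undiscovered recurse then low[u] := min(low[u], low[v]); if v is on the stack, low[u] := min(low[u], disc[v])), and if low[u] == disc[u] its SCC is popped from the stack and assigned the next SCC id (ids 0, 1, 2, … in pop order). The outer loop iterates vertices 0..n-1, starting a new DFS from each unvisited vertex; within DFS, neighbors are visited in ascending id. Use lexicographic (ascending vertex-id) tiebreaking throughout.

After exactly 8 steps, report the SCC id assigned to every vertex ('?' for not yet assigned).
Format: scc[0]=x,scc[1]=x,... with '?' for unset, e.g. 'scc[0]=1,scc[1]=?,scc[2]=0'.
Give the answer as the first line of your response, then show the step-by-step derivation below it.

scc[0]=3,scc[1]=4,scc[2]=0,scc[3]=1,scc[4]=0,scc[5]=0,scc[6]=0,scc[7]=2

step 1: low=(low[0]=0,low[1]=?,low[2]=3,low[3]=2,low[4]=4,low[5]=5,low[6]=3,low[7]=1); scc=(scc[0]=?,scc[1]=?,scc[2]=?,scc[3]=?,scc[4]=?,scc[5]=?,scc[6]=?,scc[7]=?)
step 2: low=(low[0]=0,low[1]=?,low[2]=3,low[3]=2,low[4]=4,low[5]=3,low[6]=3,low[7]=1); scc=(scc[0]=?,scc[1]=?,scc[2]=?,scc[3]=?,scc[4]=?,scc[5]=?,scc[6]=?,scc[7]=?)
step 3: low=(low[0]=0,low[1]=?,low[2]=3,low[3]=2,low[4]=3,low[5]=3,low[6]=3,low[7]=1); scc=(scc[0]=?,scc[1]=?,scc[2]=?,scc[3]=?,scc[4]=?,scc[5]=?,scc[6]=?,scc[7]=?)
step 4: low=(low[0]=0,low[1]=?,low[2]=3,low[3]=2,low[4]=3,low[5]=3,low[6]=3,low[7]=1); scc=(scc[0]=?,scc[1]=?,scc[2]=0,scc[3]=?,scc[4]=0,scc[5]=0,scc[6]=0,scc[7]=?)
step 5: low=(low[0]=0,low[1]=?,low[2]=3,low[3]=2,low[4]=3,low[5]=3,low[6]=3,low[7]=1); scc=(scc[0]=?,scc[1]=?,scc[2]=0,scc[3]=1,scc[4]=0,scc[5]=0,scc[6]=0,scc[7]=?)
step 6: low=(low[0]=0,low[1]=?,low[2]=3,low[3]=2,low[4]=3,low[5]=3,low[6]=3,low[7]=1); scc=(scc[0]=?,scc[1]=?,scc[2]=0,scc[3]=1,scc[4]=0,scc[5]=0,scc[6]=0,scc[7]=2)
step 7: low=(low[0]=0,low[1]=?,low[2]=3,low[3]=2,low[4]=3,low[5]=3,low[6]=3,low[7]=1); scc=(scc[0]=3,scc[1]=?,scc[2]=0,scc[3]=1,scc[4]=0,scc[5]=0,scc[6]=0,scc[7]=2)
step 8: low=(low[0]=0,low[1]=7,low[2]=3,low[3]=2,low[4]=3,low[5]=3,low[6]=3,low[7]=1); scc=(scc[0]=3,scc[1]=4,scc[2]=0,scc[3]=1,scc[4]=0,scc[5]=0,scc[6]=0,scc[7]=2)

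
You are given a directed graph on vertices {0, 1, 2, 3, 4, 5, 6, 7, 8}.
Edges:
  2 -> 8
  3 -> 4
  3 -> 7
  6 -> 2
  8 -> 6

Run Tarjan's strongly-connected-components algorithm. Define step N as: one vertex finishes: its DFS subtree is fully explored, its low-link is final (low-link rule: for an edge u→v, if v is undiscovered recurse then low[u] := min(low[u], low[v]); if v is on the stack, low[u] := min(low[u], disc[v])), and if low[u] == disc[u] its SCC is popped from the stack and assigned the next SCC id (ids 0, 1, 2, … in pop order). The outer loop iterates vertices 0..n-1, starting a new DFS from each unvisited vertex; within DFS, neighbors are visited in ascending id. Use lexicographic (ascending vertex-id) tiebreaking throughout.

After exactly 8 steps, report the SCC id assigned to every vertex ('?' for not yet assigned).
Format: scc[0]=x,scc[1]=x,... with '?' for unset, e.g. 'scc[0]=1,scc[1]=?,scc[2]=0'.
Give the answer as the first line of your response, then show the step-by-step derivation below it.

scc[0]=0,scc[1]=1,scc[2]=2,scc[3]=5,scc[4]=3,scc[5]=?,scc[6]=2,scc[7]=4,scc[8]=2

step 1: low=(low[0]=0,low[1]=?,low[2]=?,low[3]=?,low[4]=?,low[5]=?,low[6]=?,low[7]=?,low[8]=?); scc=(scc[0]=0,scc[1]=?,scc[2]=?,scc[3]=?,scc[4]=?,scc[5]=?,scc[6]=?,scc[7]=?,scc[8]=?)
step 2: low=(low[0]=0,low[1]=1,low[2]=?,low[3]=?,low[4]=?,low[5]=?,low[6]=?,low[7]=?,low[8]=?); scc=(scc[0]=0,scc[1]=1,scc[2]=?,scc[3]=?,scc[4]=?,scc[5]=?,scc[6]=?,scc[7]=?,scc[8]=?)
step 3: low=(low[0]=0,low[1]=1,low[2]=2,low[3]=?,low[4]=?,low[5]=?,low[6]=2,low[7]=?,low[8]=3); scc=(scc[0]=0,scc[1]=1,scc[2]=?,scc[3]=?,scc[4]=?,scc[5]=?,scc[6]=?,scc[7]=?,scc[8]=?)
step 4: low=(low[0]=0,low[1]=1,low[2]=2,low[3]=?,low[4]=?,low[5]=?,low[6]=2,low[7]=?,low[8]=2); scc=(scc[0]=0,scc[1]=1,scc[2]=?,scc[3]=?,scc[4]=?,scc[5]=?,scc[6]=?,scc[7]=?,scc[8]=?)
step 5: low=(low[0]=0,low[1]=1,low[2]=2,low[3]=?,low[4]=?,low[5]=?,low[6]=2,low[7]=?,low[8]=2); scc=(scc[0]=0,scc[1]=1,scc[2]=2,scc[3]=?,scc[4]=?,scc[5]=?,scc[6]=2,scc[7]=?,scc[8]=2)
step 6: low=(low[0]=0,low[1]=1,low[2]=2,low[3]=5,low[4]=6,low[5]=?,low[6]=2,low[7]=?,low[8]=2); scc=(scc[0]=0,scc[1]=1,scc[2]=2,scc[3]=?,scc[4]=3,scc[5]=?,scc[6]=2,scc[7]=?,scc[8]=2)
step 7: low=(low[0]=0,low[1]=1,low[2]=2,low[3]=5,low[4]=6,low[5]=?,low[6]=2,low[7]=7,low[8]=2); scc=(scc[0]=0,scc[1]=1,scc[2]=2,scc[3]=?,scc[4]=3,scc[5]=?,scc[6]=2,scc[7]=4,scc[8]=2)
step 8: low=(low[0]=0,low[1]=1,low[2]=2,low[3]=5,low[4]=6,low[5]=?,low[6]=2,low[7]=7,low[8]=2); scc=(scc[0]=0,scc[1]=1,scc[2]=2,scc[3]=5,scc[4]=3,scc[5]=?,scc[6]=2,scc[7]=4,scc[8]=2)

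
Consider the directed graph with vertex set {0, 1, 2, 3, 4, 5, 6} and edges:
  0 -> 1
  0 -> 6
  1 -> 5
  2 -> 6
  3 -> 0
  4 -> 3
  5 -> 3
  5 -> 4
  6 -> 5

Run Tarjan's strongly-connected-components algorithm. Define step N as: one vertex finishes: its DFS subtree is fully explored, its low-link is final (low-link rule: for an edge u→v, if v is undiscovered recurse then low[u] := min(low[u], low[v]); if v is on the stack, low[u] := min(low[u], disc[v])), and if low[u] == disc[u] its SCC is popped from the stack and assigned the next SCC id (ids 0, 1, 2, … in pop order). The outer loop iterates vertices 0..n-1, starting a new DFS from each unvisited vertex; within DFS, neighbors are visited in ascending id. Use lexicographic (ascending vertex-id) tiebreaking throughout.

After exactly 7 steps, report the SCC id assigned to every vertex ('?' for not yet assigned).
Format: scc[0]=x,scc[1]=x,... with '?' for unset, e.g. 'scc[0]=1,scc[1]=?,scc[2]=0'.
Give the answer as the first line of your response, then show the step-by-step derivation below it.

scc[0]=0,scc[1]=0,scc[2]=1,scc[3]=0,scc[4]=0,scc[5]=0,scc[6]=0

step 1: low=(low[0]=0,low[1]=1,low[2]=?,low[3]=0,low[4]=?,low[5]=2,low[6]=?); scc=(scc[0]=?,scc[1]=?,scc[2]=?,scc[3]=?,scc[4]=?,scc[5]=?,scc[6]=?)
step 2: low=(low[0]=0,low[1]=1,low[2]=?,low[3]=0,low[4]=3,low[5]=0,low[6]=?); scc=(scc[0]=?,scc[1]=?,scc[2]=?,scc[3]=?,scc[4]=?,scc[5]=?,scc[6]=?)
step 3: low=(low[0]=0,low[1]=1,low[2]=?,low[3]=0,low[4]=3,low[5]=0,low[6]=?); scc=(scc[0]=?,scc[1]=?,scc[2]=?,scc[3]=?,scc[4]=?,scc[5]=?,scc[6]=?)
step 4: low=(low[0]=0,low[1]=0,low[2]=?,low[3]=0,low[4]=3,low[5]=0,low[6]=?); scc=(scc[0]=?,scc[1]=?,scc[2]=?,scc[3]=?,scc[4]=?,scc[5]=?,scc[6]=?)
step 5: low=(low[0]=0,low[1]=0,low[2]=?,low[3]=0,low[4]=3,low[5]=0,low[6]=2); scc=(scc[0]=?,scc[1]=?,scc[2]=?,scc[3]=?,scc[4]=?,scc[5]=?,scc[6]=?)
step 6: low=(low[0]=0,low[1]=0,low[2]=?,low[3]=0,low[4]=3,low[5]=0,low[6]=2); scc=(scc[0]=0,scc[1]=0,scc[2]=?,scc[3]=0,scc[4]=0,scc[5]=0,scc[6]=0)
step 7: low=(low[0]=0,low[1]=0,low[2]=6,low[3]=0,low[4]=3,low[5]=0,low[6]=2); scc=(scc[0]=0,scc[1]=0,scc[2]=1,scc[3]=0,scc[4]=0,scc[5]=0,scc[6]=0)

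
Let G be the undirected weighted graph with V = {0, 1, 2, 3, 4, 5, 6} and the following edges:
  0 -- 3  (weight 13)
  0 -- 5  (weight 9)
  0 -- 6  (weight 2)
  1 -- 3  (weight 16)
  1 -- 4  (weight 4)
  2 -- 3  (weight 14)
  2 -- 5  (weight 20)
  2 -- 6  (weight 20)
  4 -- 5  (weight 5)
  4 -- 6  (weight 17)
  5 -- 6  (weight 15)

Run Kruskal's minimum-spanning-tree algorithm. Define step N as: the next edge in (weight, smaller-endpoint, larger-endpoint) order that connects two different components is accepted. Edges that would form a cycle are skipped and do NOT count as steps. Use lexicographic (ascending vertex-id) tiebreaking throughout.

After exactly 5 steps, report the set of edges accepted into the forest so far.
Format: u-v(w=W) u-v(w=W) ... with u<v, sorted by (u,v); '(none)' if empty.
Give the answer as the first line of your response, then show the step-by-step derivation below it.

0-3(w=13) 0-5(w=9) 0-6(w=2) 1-4(w=4) 4-5(w=5)

step 1: add edge 0-6 (w=2); MST = {0-6(w=2)}
step 2: add edge 1-4 (w=4); MST = {0-6(w=2) 1-4(w=4)}
step 3: add edge 4-5 (w=5); MST = {0-6(w=2) 1-4(w=4) 4-5(w=5)}
step 4: add edge 0-5 (w=9); MST = {0-5(w=9) 0-6(w=2) 1-4(w=4) 4-5(w=5)}
step 5: add edge 0-3 (w=13); MST = {0-3(w=13) 0-5(w=9) 0-6(w=2) 1-4(w=4) 4-5(w=5)}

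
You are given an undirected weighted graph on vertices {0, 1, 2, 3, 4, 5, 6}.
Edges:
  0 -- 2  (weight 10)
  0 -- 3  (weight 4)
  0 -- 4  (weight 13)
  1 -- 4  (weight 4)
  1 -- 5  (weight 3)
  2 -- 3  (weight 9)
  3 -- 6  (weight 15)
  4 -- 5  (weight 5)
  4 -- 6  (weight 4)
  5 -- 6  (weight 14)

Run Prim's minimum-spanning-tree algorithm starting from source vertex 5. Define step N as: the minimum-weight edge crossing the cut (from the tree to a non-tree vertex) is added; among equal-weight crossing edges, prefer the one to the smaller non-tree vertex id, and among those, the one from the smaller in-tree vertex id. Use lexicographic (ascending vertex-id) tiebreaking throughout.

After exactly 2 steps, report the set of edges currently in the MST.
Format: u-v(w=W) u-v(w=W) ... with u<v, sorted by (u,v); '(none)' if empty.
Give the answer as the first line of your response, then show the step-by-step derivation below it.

1-4(w=4) 1-5(w=3)

step 1: add edge 1-5 (w=3); MST = {1-5(w=3)}
step 2: add edge 1-4 (w=4); MST = {1-4(w=4) 1-5(w=3)}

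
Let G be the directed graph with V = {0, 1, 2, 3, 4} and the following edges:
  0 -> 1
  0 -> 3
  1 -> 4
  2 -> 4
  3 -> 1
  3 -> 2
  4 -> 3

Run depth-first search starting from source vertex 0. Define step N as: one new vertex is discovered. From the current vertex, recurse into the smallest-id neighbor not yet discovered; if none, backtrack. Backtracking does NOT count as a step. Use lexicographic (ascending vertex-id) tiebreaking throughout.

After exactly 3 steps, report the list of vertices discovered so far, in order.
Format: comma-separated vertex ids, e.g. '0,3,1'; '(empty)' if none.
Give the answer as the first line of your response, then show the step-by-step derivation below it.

0,1,4

step 1: discover 0; path=0; order=0
step 2: discover 1; path=0>1; order=0,1
step 3: discover 4; path=0>1>4; order=0,1,4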